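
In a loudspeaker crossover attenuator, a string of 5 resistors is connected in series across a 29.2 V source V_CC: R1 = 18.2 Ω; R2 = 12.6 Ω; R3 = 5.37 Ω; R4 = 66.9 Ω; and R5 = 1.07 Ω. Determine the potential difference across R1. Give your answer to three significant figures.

Total series resistance ΣR = 18.2 + 12.6 + 5.37 + 66.9 + 1.07 = 104.1 Ω.
By the voltage-divider rule, V = 29.2 × 18.20/104.1 = 5.103 V.

V ≈ 5.10 V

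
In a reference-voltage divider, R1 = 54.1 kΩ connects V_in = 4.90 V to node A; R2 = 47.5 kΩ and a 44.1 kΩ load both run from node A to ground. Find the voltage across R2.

V_out ≈ 1.46 V

The load sits in parallel with R2, giving an effective lower resistance R2' = R2·R_L/(R2+R_L) = 22.87 kΩ.
Now apply the divider: V_out = 4.90 × 0.2971 = 1.456 V.
(Unloaded it would be 2.29 V; the load pulls it down.)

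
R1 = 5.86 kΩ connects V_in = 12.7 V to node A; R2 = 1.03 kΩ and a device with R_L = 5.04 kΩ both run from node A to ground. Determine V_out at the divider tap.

V_out ≈ 1.62 V

The load sits in parallel with R2, giving an effective lower resistance R2' = R2·R_L/(R2+R_L) = 0.8552 kΩ.
Then V_out = V_in · R2'/(R1 + R2') = 12.7 × 0.8552/6.715 = 1.617 V.
(Unloaded it would be 1.90 V; the load pulls it down.)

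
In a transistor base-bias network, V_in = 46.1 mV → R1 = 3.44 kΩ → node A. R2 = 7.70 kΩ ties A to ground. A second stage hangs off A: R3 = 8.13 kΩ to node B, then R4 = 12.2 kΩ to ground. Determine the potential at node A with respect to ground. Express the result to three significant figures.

The second stage (R3 + R4 = 20.33 kΩ) loads node A in parallel with R2.
Effective lower resistance at A: R2 ‖ 20.33 = 5.585 kΩ.
First divider: V_A = V_in · 5.585/(3.44 + 5.585) = 28.53 mV.

V_A ≈ 28.5 mV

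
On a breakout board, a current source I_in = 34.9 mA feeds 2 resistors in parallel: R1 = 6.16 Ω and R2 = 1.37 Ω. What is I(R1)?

I ≈ 6.35 mA

For two parallel branches, I_k = I_in · (other R)/(sum of R).
So I = 34.9 × 1.37/7.530 = 6.350 mA.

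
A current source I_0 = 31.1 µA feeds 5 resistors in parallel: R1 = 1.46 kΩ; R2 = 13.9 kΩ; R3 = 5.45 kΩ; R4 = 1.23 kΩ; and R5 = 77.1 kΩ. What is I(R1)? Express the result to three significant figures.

ΣG = 1/1.46 + 1/13.9 + 1/5.45 + 1/1.23 + 1/77.1 = 1.766.
By the current-divider rule, I = I_0 · G_k/ΣG = 31.1 × 0.3878 = 12.06 µA.

I ≈ 12.1 µA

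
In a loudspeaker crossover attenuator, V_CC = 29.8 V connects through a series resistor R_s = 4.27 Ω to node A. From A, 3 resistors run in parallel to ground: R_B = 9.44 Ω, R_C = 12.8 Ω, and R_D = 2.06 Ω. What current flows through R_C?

Parallel bank: R_p = 1/(1/9.44 + 1/12.8 + 1/2.06) = 1.494 Ω.
V_A = 29.8 × 1.494/5.764 = 7.723 V.
Branch current I = V_A/R_C = 7.723/12.8 = 0.6033 A.

I ≈ 0.603 A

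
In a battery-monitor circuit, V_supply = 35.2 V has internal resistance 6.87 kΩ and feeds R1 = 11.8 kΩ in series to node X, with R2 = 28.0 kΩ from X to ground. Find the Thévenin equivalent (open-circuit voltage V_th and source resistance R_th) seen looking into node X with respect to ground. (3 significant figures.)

V_th ≈ 21.1 V, R_th ≈ 11.2 kΩ

R1' = 6.87 + 11.8 = 18.67 kΩ (source resistance + R1).
With X open, the divider is unloaded: V_th = 35.2 × 28.0/46.67 = 21.12 V.
Zeroing V_supply shorts the top of R1' to ground, so R_th = R1' ‖ R2 = 11.20 kΩ.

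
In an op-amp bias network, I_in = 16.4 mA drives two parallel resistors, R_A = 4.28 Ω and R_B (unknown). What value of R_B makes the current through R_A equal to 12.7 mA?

Two-branch current divider: I_A = I_in · R_B/(R_A + R_B).
With f = 0.7744, R_B = R_A · f/(1−f) = 4.28 × 3.432 = 14.69 Ω.

R_B ≈ 14.7 Ω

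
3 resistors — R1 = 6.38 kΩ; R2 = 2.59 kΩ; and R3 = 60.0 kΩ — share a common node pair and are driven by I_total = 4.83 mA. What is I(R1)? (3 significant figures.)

Total conductance ΣG = 1/6.38 + 1/2.59 + 1/60.0 = 0.5595 (units of 1/kΩ).
By the current-divider rule, I = I_total · G_k/ΣG = 4.83 × 0.2801 = 1.353 mA.

I ≈ 1.35 mA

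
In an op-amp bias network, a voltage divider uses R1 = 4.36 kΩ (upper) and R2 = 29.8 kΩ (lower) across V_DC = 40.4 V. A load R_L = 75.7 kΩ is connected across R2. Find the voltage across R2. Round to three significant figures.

V_out ≈ 33.6 V

R2 ‖ R_L = (29.8 × 75.7)/(29.8 + 75.7) = 21.38 kΩ.
Now apply the divider: V_out = 40.4 × 0.8306 = 33.56 V.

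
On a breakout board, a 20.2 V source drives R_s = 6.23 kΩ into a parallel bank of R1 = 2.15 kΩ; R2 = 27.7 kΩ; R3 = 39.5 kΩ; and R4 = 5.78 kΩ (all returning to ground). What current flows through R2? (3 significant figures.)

Equivalent of the parallel group: R_p = 1.430 kΩ.
Node voltage V_A = V_s · R_p/(R_s + R_p) = 20.2 × 0.1866 = 3.770 V.
I(R2) = V_A / R2 = 3.770/27.7 = 0.1361 mA.

I ≈ 0.136 mA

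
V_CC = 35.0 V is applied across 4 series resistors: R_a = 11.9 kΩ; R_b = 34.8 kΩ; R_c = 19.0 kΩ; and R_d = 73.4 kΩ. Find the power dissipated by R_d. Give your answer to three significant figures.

P ≈ 4.65 mW

The common current is I = 35.0/139.1 = 0.2516 mA.
P = I²R = 0.06331 × 73.4 = 4.647 mW.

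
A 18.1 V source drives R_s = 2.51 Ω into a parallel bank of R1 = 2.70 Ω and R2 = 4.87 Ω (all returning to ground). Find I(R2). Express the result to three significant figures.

Combine the parallel branches: R_p = (1/2.70 + 1/4.87)⁻¹ = 1.737 Ω.
Node voltage V_A = V_in · R_p/(R_s + R_p) = 18.1 × 0.4090 = 7.403 V.
I(R2) = V_A / R2 = 7.403/4.87 = 1.520 A.
(Check via current divider: I_total = 4.262 A; share G_k/ΣG = 0.3567 → same result.)

I ≈ 1.52 A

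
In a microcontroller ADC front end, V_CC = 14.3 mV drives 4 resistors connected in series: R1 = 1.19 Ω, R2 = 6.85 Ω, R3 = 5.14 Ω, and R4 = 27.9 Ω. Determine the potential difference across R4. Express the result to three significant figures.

V ≈ 9.71 mV

Total series resistance ΣR = 1.19 + 6.85 + 5.14 + 27.9 = 41.08 Ω.
By the voltage-divider rule, V = 14.3 × 27.90/41.08 = 9.712 mV.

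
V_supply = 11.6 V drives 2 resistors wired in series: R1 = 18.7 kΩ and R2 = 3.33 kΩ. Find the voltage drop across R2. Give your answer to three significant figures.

ΣR = 18.7 + 3.33 = 22.03 kΩ.
Voltage divider: V = V_supply · (3.330 / 22.03) = 11.6 × 0.1512 = 1.753 V.

V ≈ 1.75 V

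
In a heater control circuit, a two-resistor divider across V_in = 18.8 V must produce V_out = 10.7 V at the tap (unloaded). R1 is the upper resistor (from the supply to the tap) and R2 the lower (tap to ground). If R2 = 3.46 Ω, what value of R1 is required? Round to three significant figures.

V_out/V_in = R2/(R1+R2) = 0.5691.
Rearranging, R1 = R2·(1−k)/k = 3.46 × 0.7570 = 2.619 Ω.

R1 ≈ 2.62 Ω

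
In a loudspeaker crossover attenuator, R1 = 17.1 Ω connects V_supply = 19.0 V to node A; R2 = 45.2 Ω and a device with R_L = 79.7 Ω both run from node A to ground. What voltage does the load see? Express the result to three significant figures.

V_out ≈ 11.9 V

R2 ‖ R_L = (45.2 × 79.7)/(45.2 + 79.7) = 28.84 Ω.
Voltage divider with the loaded lower leg: V_out = 19.0 × 28.84/(17.1 + 28.84) = 19.0 × 0.6278 = 11.93 V.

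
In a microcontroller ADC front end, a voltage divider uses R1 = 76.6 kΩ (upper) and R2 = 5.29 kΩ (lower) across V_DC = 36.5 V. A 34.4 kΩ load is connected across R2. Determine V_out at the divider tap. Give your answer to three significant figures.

The load sits in parallel with R2, giving an effective lower resistance R2' = R2·R_L/(R2+R_L) = 4.585 kΩ.
Now apply the divider: V_out = 36.5 × 0.05648 = 2.061 V.

V_out ≈ 2.06 V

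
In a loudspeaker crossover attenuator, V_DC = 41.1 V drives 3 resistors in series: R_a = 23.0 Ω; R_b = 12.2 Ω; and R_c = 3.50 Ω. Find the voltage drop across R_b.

ΣR = 23.0 + 12.2 + 3.50 = 38.70 Ω.
By the voltage-divider rule, V = 41.1 × 12.20/38.70 = 12.96 V.

V ≈ 13.0 V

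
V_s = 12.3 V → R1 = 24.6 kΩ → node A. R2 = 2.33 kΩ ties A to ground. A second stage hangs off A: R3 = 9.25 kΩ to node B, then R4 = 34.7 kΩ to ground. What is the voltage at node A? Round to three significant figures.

V_A ≈ 1.02 V

Looking into the second stage from A: R3 + R4 = 43.95 kΩ appears in parallel with R2.
R2 ‖ (R3+R4) = 2.213 kΩ.
First divider: V_A = V_s · 2.213/(24.6 + 2.213) = 1.015 V.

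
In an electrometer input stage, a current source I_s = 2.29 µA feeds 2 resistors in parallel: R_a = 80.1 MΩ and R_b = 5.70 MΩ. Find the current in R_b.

With just two branches, the current splits inversely with resistance.
I(R_b) = 2.29 × 80.1/(80.1 + 5.70) = 2.29 × 0.9336 = 2.138 µA.

I ≈ 2.14 µA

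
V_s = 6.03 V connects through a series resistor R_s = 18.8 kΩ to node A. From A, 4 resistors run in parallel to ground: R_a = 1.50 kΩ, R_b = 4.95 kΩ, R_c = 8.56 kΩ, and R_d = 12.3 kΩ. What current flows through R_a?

Parallel bank: R_p = 1/(1/1.50 + 1/4.95 + 1/8.56 + 1/12.3) = 0.9374 kΩ.
V_A by voltage divider: V_A = 6.03 × 0.9374/(18.8 + 0.9374) = 0.2864 V.
I(R_a) = V_A / R_a = 0.2864/1.50 = 0.1909 mA.

I ≈ 0.191 mA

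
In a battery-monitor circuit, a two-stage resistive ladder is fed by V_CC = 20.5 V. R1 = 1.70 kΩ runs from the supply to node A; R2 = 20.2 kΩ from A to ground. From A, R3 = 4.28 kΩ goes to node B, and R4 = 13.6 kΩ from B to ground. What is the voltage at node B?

The second stage (R3 + R4 = 17.88 kΩ) loads node A in parallel with R2.
Effective lower resistance at A: R2 ‖ 17.88 = 9.485 kΩ.
First divider: V_A = V_CC · 9.485/(1.70 + 9.485) = 17.38 V.
Then the unloaded second divider: V_B = V_A × R4/(R3+R4) = 17.38 × 0.7606 = 13.22 V.

V_B ≈ 13.2 V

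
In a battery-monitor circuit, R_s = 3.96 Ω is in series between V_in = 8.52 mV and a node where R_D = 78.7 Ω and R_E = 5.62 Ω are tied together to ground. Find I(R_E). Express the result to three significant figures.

I ≈ 0.864 mA

Parallel bank: R_p = 1/(1/78.7 + 1/5.62) = 5.245 Ω.
Node voltage V_A = V_in · R_p/(R_s + R_p) = 8.52 × 0.5698 = 4.855 mV.
I(R_E) = V_A / R_E = 4.855/5.62 = 0.8639 mA.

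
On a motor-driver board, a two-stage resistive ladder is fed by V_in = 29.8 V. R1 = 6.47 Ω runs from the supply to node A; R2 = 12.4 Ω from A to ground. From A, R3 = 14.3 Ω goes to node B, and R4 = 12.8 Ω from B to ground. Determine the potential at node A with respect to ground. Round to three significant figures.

V_A ≈ 16.9 V

Node A sees R2 in parallel with the series input of stage 2, R3 + R4 = 27.10 Ω.
Effective lower resistance at A: R2 ‖ 27.10 = 8.507 Ω.
First divider: V_A = V_in · 8.507/(6.47 + 8.507) = 16.93 V.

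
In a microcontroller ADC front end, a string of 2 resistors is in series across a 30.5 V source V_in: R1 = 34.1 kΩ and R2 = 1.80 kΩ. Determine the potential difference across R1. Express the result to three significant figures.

V ≈ 29.0 V

Total series resistance ΣR = 34.1 + 1.80 = 35.90 kΩ.
By the voltage-divider rule, V = 30.5 × 34.10/35.90 = 28.97 V.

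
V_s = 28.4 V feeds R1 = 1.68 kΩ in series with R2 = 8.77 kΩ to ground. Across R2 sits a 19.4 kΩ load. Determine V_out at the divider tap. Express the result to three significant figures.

R2 ‖ R_L = (8.77 × 19.4)/(8.77 + 19.4) = 6.040 kΩ.
Now apply the divider: V_out = 28.4 × 0.7824 = 22.22 V.

V_out ≈ 22.2 V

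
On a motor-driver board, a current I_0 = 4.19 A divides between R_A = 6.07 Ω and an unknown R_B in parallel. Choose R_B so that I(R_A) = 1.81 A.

R_B ≈ 4.62 Ω

In a two-way split, I_A/I_0 = R_B/(R_A + R_B).
1.81/4.19 = R_B/(R_A + R_B) → R_B = R_A · (0.4320)/(1 − 0.4320) = 6.07 × 0.7605 = 4.616 Ω.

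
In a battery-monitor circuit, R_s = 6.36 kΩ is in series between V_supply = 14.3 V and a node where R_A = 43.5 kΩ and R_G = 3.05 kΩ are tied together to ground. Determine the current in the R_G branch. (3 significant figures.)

I ≈ 1.45 mA

Parallel bank: R_p = 1/(1/43.5 + 1/3.05) = 2.850 kΩ.
V_A = 14.3 × 2.850/9.210 = 4.425 V.
Branch current I = V_A/R_G = 4.425/3.05 = 1.451 mA.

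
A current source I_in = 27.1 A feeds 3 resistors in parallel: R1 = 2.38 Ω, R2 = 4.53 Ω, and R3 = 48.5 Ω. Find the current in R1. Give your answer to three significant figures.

I ≈ 17.2 A

Conductances: ΣG = 1/2.38 + 1/4.53 + 1/48.5 = 0.6615 (1/Ω).
Current divider: I(R1) = I_in · G_k/ΣG = 27.1 × (0.4202/0.6615) = 27.1 × 0.6351 = 17.21 A.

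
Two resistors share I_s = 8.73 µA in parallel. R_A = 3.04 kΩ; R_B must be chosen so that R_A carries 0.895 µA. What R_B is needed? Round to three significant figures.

R_B ≈ 0.347 kΩ

The fraction through R_A equals R_B/(R_A+R_B).
0.895/8.73 = R_B/(R_A + R_B) → R_B = R_A · (0.1025)/(1 − 0.1025) = 3.04 × 0.1142 = 0.3473 kΩ.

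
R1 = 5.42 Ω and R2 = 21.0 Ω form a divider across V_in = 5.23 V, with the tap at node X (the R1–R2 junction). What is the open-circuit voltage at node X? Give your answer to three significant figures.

Open-circuit (no load on X): V_th = V_in · R2/(R1 + R2) = 5.23 × 21.0/(5.420 + 21.0) = 4.157 V.

V_th ≈ 4.16 V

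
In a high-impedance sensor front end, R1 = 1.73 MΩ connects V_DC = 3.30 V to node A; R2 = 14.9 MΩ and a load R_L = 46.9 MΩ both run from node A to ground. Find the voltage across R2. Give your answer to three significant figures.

The load sits in parallel with R2, giving an effective lower resistance R2' = R2·R_L/(R2+R_L) = 11.31 MΩ.
Now apply the divider: V_out = 3.30 × 0.8673 = 2.862 V.
(Unloaded it would be 2.96 V; the load pulls it down.)

V_out ≈ 2.86 V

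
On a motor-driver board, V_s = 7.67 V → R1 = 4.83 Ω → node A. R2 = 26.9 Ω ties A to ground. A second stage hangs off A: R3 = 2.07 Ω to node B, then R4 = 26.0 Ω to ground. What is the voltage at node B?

V_B ≈ 5.26 V

Node A sees R2 in parallel with the series input of stage 2, R3 + R4 = 28.07 Ω.
R2 ‖ (R3+R4) = 13.74 Ω.
First divider: V_A = V_s · 13.74/(4.83 + 13.74) = 5.675 V.
V_B = V_A × 0.9263 = 5.256 V.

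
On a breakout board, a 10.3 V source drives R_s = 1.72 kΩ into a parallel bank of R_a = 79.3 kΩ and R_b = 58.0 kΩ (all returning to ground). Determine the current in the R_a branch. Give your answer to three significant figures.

Equivalent of the parallel group: R_p = 33.50 kΩ.
V_A = 10.3 × 33.50/35.22 = 9.797 V.
I(R_a) = V_A / R_a = 9.797/79.3 = 0.1235 mA.

I ≈ 0.124 mA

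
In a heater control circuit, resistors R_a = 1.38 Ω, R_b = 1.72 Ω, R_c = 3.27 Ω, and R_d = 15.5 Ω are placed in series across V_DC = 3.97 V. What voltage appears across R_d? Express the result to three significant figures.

V ≈ 2.81 V

Total series resistance ΣR = 1.38 + 1.72 + 3.27 + 15.5 = 21.87 Ω.
V = V_DC · R/ΣR = 3.97 × 0.7087 = 2.814 V.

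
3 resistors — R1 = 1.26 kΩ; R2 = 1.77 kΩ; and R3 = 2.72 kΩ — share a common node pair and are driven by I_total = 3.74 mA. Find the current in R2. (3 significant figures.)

I ≈ 1.22 mA

ΣG = 1/1.26 + 1/1.77 + 1/2.72 = 1.726.
By the current-divider rule, I = I_total · G_k/ΣG = 3.74 × 0.3273 = 1.224 mA.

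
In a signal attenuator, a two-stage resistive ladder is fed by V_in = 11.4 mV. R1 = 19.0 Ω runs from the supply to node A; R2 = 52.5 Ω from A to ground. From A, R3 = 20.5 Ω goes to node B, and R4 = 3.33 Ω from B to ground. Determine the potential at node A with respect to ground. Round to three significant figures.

The second stage (R3 + R4 = 23.83 Ω) loads node A in parallel with R2.
Effective lower resistance at A: R2 ‖ 23.83 = 16.39 Ω.
First divider: V_A = V_in · 16.39/(19.0 + 16.39) = 5.280 mV.

V_A ≈ 5.28 mV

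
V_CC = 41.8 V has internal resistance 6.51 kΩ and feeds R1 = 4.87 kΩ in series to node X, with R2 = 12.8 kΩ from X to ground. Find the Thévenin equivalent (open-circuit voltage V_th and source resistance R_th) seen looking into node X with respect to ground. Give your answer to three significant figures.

R1' = 6.51 + 4.87 = 11.38 kΩ (source resistance + R1).
Open-circuit (no load on X): V_th = V_CC · R2/(R1' + R2) = 41.8 × 12.8/(11.38 + 12.8) = 22.13 V.
With V_CC suppressed (replaced by a short), R_th = R1' ‖ R2 = (11.38 × 12.8)/(11.38 + 12.8) = 6.024 kΩ.

V_th ≈ 22.1 V, R_th ≈ 6.02 kΩ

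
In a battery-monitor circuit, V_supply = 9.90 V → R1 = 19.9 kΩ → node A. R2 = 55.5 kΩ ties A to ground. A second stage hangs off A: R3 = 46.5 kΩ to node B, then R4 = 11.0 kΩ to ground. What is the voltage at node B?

V_B ≈ 1.11 V

Looking into the second stage from A: R3 + R4 = 57.50 kΩ appears in parallel with R2.
Effective lower resistance at A: R2 ‖ 57.50 = 28.24 kΩ.
So V_A = 9.90 × 0.5866 = 5.808 V.
Then the unloaded second divider: V_B = V_A × R4/(R3+R4) = 5.808 × 0.1913 = 1.111 V.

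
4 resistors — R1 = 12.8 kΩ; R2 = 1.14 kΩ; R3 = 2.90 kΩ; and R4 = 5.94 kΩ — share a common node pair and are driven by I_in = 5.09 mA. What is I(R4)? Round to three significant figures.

I ≈ 0.584 mA

Conductances: ΣG = 1/12.8 + 1/1.14 + 1/2.90 + 1/5.94 = 1.468 (1/kΩ).
R4 takes the fraction G_k/ΣG = 0.1684/1.468 = 0.1146, so I = 5.09 × 0.1146 = 0.5835 mA.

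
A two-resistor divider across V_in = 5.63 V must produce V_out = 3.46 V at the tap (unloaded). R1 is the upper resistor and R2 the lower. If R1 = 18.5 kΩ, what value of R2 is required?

The divider ratio is R2/(R1+R2) = 3.46/5.63 = 0.6146.
So R2 = R1 · V_out/(V_in − V_out) = 18.5 × 3.46/(5.63 − 3.46) = 18.5 × 1.594 = 29.50 kΩ.

R2 ≈ 29.5 kΩ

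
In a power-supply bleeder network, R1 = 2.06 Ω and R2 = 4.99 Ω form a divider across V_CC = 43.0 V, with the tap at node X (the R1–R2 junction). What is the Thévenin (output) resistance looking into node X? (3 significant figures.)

With V_CC suppressed (replaced by a short), R_th = R1 ‖ R2 = (2.060 × 4.99)/(2.060 + 4.99) = 1.458 Ω.

R_th ≈ 1.46 Ω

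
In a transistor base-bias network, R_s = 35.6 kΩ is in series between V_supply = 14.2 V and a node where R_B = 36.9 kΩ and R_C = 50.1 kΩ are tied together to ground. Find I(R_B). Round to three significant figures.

I ≈ 0.144 mA

Parallel bank: R_p = 1/(1/36.9 + 1/50.1) = 21.25 kΩ.
V_A by voltage divider: V_A = 14.2 × 21.25/(35.6 + 21.25) = 5.308 V.
Branch current I = V_A/R_B = 5.308/36.9 = 0.1438 mA.
(Equivalently: I_total = 0.2498 mA, then current-divider fraction G_k/ΣG = 0.5759.)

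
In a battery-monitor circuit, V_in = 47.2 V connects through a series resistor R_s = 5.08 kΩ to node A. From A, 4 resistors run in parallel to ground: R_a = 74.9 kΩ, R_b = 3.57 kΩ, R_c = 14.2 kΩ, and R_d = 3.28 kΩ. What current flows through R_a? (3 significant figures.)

Combine the parallel branches: R_p = (1/74.9 + 1/3.57 + 1/14.2 + 1/3.28)⁻¹ = 1.495 kΩ.
V_A = 47.2 × 1.495/6.575 = 10.73 V.
Branch current I = V_A/R_a = 10.73/74.9 = 0.1433 mA.

I ≈ 0.143 mA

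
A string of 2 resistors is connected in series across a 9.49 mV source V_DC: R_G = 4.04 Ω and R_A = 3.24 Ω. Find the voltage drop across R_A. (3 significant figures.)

V ≈ 4.22 mV

Series total: ΣR = 4.04 + 3.24 = 7.280 Ω.
By the voltage-divider rule, V = 9.49 × 3.240/7.280 = 4.224 mV.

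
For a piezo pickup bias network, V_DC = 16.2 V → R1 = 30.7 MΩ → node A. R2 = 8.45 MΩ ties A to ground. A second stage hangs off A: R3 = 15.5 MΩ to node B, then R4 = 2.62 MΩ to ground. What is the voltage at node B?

The second stage (R3 + R4 = 18.12 MΩ) loads node A in parallel with R2.
R2 ‖ (R3+R4) = 5.763 MΩ.
First divider: V_A = V_DC · 5.763/(30.7 + 5.763) = 2.560 V.
Stage 2 is unloaded, so V_B = V_A · R4/(R3+R4) = 2.560 × 2.62/18.12 = 0.3702 V.

V_B ≈ 0.370 V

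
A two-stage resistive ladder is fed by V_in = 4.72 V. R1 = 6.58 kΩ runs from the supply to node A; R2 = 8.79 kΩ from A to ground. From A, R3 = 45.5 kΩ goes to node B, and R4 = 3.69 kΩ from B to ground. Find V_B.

V_B ≈ 0.188 V

Looking into the second stage from A: R3 + R4 = 49.19 kΩ appears in parallel with R2.
Effective lower resistance at A: R2 ‖ 49.19 = 7.457 kΩ.
So V_A = 4.72 × 0.5313 = 2.508 V.
Stage 2 is unloaded, so V_B = V_A · R4/(R3+R4) = 2.508 × 3.69/49.19 = 0.1881 V.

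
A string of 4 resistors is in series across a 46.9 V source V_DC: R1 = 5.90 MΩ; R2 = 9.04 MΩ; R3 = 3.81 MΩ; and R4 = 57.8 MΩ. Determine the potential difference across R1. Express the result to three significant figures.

V ≈ 3.61 V

ΣR = 5.90 + 9.04 + 3.81 + 57.8 = 76.55 MΩ.
V = V_DC · R/ΣR = 46.9 × 0.07707 = 3.615 V.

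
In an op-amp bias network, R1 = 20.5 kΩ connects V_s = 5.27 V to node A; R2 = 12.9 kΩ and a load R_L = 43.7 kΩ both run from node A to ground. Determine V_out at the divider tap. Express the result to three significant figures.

V_out ≈ 1.72 V

First combine the lower leg with the load: R2 ‖ R_L = 9.960 kΩ.
Now apply the divider: V_out = 5.27 × 0.3270 = 1.723 V.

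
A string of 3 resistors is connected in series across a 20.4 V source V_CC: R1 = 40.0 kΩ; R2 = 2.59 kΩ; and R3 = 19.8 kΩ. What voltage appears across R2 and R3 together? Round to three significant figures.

V ≈ 7.32 V

ΣR = 40.0 + 2.59 + 19.8 = 62.39 kΩ.
R_{R2..R3} = 2.59 + 19.8 = 22.39 kΩ.
Voltage divider: V = V_CC · (22.39 / 62.39) = 20.4 × 0.3589 = 7.321 V.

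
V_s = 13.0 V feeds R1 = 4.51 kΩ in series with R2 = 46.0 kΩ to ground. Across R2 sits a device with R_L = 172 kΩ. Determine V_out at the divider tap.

First combine the lower leg with the load: R2 ‖ R_L = 36.29 kΩ.
Voltage divider with the loaded lower leg: V_out = 13.0 × 36.29/(4.51 + 36.29) = 13.0 × 0.8895 = 11.56 V.
(Unloaded it would be 11.8 V; the load pulls it down.)

V_out ≈ 11.6 V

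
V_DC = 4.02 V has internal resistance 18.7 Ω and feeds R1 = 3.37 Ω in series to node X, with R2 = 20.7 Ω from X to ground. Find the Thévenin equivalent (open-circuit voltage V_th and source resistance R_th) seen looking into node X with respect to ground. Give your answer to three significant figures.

R1' = 18.7 + 3.37 = 22.07 Ω (source resistance + R1).
Open-circuit (no load on X): V_th = V_DC · R2/(R1' + R2) = 4.02 × 20.7/(22.07 + 20.7) = 1.946 V.
Zeroing V_DC shorts the top of R1' to ground, so R_th = R1' ‖ R2 = 10.68 Ω.

V_th ≈ 1.95 V, R_th ≈ 10.7 Ω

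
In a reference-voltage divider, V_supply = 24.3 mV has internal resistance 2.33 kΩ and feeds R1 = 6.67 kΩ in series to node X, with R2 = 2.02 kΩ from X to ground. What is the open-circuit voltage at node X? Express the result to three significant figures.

R1' = 2.33 + 6.67 = 9.000 kΩ (source resistance + R1).
Open-circuit (no load on X): V_th = V_supply · R2/(R1' + R2) = 24.3 × 2.02/(9.000 + 2.02) = 4.454 mV.

V_th ≈ 4.45 mV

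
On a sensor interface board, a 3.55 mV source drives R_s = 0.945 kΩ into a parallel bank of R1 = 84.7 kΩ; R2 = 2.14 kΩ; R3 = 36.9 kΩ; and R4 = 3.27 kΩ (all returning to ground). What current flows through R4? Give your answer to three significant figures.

I ≈ 0.614 µA

Combine the parallel branches: R_p = (1/84.7 + 1/2.14 + 1/36.9 + 1/3.27)⁻¹ = 1.232 kΩ.
V_A by voltage divider: V_A = 3.55 × 1.232/(0.945 + 1.232) = 2.009 mV.
I(R4) = V_A / R4 = 2.009/3.27 = 0.6143 µA.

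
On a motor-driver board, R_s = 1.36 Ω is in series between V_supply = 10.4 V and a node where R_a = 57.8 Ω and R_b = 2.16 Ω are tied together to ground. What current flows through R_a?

I ≈ 0.109 A

Equivalent of the parallel group: R_p = 2.082 Ω.
Node voltage V_A = V_supply · R_p/(R_s + R_p) = 10.4 × 0.6049 = 6.291 V.
I(R_a) = V_A / R_a = 6.291/57.8 = 0.1088 A.
(Check via current divider: I_total = 3.021 A; share G_k/ΣG = 0.03602 → same result.)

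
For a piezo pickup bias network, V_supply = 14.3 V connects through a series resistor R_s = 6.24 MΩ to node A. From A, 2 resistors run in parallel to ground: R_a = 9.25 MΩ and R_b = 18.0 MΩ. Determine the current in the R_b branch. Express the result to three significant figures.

Combine the parallel branches: R_p = (1/9.25 + 1/18.0)⁻¹ = 6.110 MΩ.
V_A by voltage divider: V_A = 14.3 × 6.110/(6.24 + 6.110) = 7.075 V.
Branch current I = V_A/R_b = 7.075/18.0 = 0.3930 µA.

I ≈ 0.393 µA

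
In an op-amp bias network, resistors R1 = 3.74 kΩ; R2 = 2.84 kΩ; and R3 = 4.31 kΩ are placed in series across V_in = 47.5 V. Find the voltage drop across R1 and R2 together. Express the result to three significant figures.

Total series resistance ΣR = 3.74 + 2.84 + 4.31 = 10.89 kΩ.
R_{R1..R2} = 3.74 + 2.84 = 6.580 kΩ.
Voltage divider: V = V_in · (6.580 / 10.89) = 47.5 × 0.6042 = 28.70 V.

V ≈ 28.7 V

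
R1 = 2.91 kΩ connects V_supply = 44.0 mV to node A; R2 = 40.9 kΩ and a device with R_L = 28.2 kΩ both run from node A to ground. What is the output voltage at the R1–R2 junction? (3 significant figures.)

V_out ≈ 37.5 mV

First combine the lower leg with the load: R2 ‖ R_L = 16.69 kΩ.
Now apply the divider: V_out = 44.0 × 0.8515 = 37.47 mV.
(Unloaded it would be 41.1 mV; the load pulls it down.)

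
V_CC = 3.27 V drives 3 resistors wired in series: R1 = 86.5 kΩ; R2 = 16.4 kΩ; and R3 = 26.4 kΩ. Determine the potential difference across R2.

V ≈ 0.415 V

ΣR = 86.5 + 16.4 + 26.4 = 129.3 kΩ.
V = V_CC · R/ΣR = 3.27 × 0.1268 = 0.4148 V.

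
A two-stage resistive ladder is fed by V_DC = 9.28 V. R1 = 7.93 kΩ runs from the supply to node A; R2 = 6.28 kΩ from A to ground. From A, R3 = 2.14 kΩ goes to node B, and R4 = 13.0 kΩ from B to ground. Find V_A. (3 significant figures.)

V_A ≈ 3.33 V

The second stage (R3 + R4 = 15.14 kΩ) loads node A in parallel with R2.
Effective lower resistance at A: R2 ‖ 15.14 = 4.439 kΩ.
First divider: V_A = V_DC · 4.439/(7.93 + 4.439) = 3.330 V.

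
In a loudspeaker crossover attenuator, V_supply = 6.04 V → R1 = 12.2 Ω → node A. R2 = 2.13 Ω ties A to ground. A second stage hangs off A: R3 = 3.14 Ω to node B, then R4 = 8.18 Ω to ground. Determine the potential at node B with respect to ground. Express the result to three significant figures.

Node A sees R2 in parallel with the series input of stage 2, R3 + R4 = 11.32 Ω.
R2 ‖ (R3+R4) = 1.793 Ω.
First divider: V_A = V_supply · 1.793/(12.2 + 1.793) = 0.7738 V.
Then the unloaded second divider: V_B = V_A × R4/(R3+R4) = 0.7738 × 0.7226 = 0.5592 V.

V_B ≈ 0.559 V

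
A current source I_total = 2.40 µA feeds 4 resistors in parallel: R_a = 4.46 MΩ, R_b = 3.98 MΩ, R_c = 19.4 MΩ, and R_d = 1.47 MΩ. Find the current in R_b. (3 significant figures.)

I ≈ 0.499 µA

ΣG = 1/4.46 + 1/3.98 + 1/19.4 + 1/1.47 = 1.207.
R_b takes the fraction G_k/ΣG = 0.2513/1.207 = 0.2081, so I = 2.40 × 0.2081 = 0.4995 µA.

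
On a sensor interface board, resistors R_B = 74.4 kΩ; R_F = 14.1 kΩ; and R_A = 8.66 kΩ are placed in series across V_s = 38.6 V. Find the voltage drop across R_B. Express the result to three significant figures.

V ≈ 29.6 V

Series total: ΣR = 74.4 + 14.1 + 8.66 = 97.16 kΩ.
By the voltage-divider rule, V = 38.6 × 74.40/97.16 = 29.56 V.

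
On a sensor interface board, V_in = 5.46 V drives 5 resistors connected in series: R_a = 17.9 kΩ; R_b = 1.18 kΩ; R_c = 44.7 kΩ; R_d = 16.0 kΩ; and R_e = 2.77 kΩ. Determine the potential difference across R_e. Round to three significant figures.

Total series resistance ΣR = 17.9 + 1.18 + 44.7 + 16.0 + 2.77 = 82.55 kΩ.
V = V_in · R/ΣR = 5.46 × 0.03356 = 0.1832 V.

V ≈ 0.183 V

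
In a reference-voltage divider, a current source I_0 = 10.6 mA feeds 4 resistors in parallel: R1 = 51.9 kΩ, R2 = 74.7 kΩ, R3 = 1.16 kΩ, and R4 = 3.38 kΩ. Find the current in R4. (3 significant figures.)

Total conductance ΣG = 1/51.9 + 1/74.7 + 1/1.16 + 1/3.38 = 1.191 (units of 1/kΩ).
By the current-divider rule, I = I_0 · G_k/ΣG = 10.6 × 0.2485 = 2.634 mA.

I ≈ 2.63 mA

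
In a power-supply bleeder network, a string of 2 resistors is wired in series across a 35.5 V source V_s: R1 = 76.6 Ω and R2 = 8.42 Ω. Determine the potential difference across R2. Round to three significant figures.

V ≈ 3.52 V

Series total: ΣR = 76.6 + 8.42 = 85.02 Ω.
By the voltage-divider rule, V = 35.5 × 8.420/85.02 = 3.516 V.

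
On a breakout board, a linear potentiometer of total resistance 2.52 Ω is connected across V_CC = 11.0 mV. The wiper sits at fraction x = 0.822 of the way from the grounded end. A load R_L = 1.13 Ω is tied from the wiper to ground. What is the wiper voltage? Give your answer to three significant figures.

V_out ≈ 6.82 mV

The pot divides into 0.4486 Ω above the wiper and 2.071 Ω below.
R_L loads the lower segment: effective lower R = 0.7311 Ω.
Loaded-divider output: V_out = 11.0 × 0.6198 = 6.817 mV.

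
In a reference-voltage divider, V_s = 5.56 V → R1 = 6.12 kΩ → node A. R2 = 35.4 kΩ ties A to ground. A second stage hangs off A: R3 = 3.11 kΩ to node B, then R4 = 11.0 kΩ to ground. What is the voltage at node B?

Node A sees R2 in parallel with the series input of stage 2, R3 + R4 = 14.11 kΩ.
R2 ‖ (R3+R4) = 10.09 kΩ.
V_A = 5.56 × 10.09/(6.12 + 10.09) = 3.461 V.
Stage 2 is unloaded, so V_B = V_A · R4/(R3+R4) = 3.461 × 11.0/14.11 = 2.698 V.

V_B ≈ 2.70 V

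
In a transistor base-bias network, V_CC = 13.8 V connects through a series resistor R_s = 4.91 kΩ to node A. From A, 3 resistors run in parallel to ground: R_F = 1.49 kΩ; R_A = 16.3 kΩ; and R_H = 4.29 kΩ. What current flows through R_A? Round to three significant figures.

I ≈ 0.147 mA

Combine the parallel branches: R_p = (1/1.49 + 1/16.3 + 1/4.29)⁻¹ = 1.036 kΩ.
V_A by voltage divider: V_A = 13.8 × 1.036/(4.91 + 1.036) = 2.404 V.
Branch current I = V_A/R_A = 2.404/16.3 = 0.1475 mA.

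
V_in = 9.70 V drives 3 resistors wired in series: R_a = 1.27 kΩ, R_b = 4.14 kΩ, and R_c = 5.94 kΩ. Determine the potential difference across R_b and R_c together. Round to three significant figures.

V ≈ 8.61 V

ΣR = 1.27 + 4.14 + 5.94 = 11.35 kΩ.
R_{R_b..R_c} = 4.14 + 5.94 = 10.08 kΩ.
Voltage divider: V = V_in · (10.08 / 11.35) = 9.70 × 0.8881 = 8.615 V.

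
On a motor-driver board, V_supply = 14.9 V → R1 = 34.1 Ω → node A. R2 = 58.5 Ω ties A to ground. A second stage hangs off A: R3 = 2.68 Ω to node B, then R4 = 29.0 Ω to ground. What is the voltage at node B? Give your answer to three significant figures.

V_B ≈ 5.13 V

The second stage (R3 + R4 = 31.68 Ω) loads node A in parallel with R2.
Effective lower resistance at A: R2 ‖ 31.68 = 20.55 Ω.
So V_A = 14.9 × 0.3760 = 5.603 V.
Then the unloaded second divider: V_B = V_A × R4/(R3+R4) = 5.603 × 0.9154 = 5.129 V.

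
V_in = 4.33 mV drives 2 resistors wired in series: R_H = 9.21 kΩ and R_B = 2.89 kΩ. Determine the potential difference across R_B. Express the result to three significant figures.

ΣR = 9.21 + 2.89 = 12.10 kΩ.
Voltage divider: V = V_in · (2.890 / 12.10) = 4.33 × 0.2388 = 1.034 mV.

V ≈ 1.03 mV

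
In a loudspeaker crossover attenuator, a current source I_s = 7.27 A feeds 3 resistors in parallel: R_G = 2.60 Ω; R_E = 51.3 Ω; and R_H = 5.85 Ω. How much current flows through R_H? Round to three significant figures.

Conductances: ΣG = 1/2.60 + 1/51.3 + 1/5.85 = 0.5750 (1/Ω).
Current divider: I(R_H) = I_s · G_k/ΣG = 7.27 × (0.1709/0.5750) = 7.27 × 0.2973 = 2.161 A.

I ≈ 2.16 A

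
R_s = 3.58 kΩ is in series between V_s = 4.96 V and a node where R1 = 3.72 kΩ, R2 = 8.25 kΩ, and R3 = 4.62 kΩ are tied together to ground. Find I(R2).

Equivalent of the parallel group: R_p = 1.649 kΩ.
Node voltage V_A = V_s · R_p/(R_s + R_p) = 4.96 × 0.3153 = 1.564 V.
Branch current I = V_A/R2 = 1.564/8.25 = 0.1896 mA.

I ≈ 0.190 mA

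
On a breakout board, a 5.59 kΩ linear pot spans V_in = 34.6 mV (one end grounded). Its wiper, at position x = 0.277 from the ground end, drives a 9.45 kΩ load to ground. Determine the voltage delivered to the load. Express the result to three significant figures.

Lower segment x·R_p = 1.548 kΩ; upper segment (1−x)·R_p = 4.042 kΩ.
R_L loads the lower segment: effective lower R = 1.330 kΩ.
Loaded-divider output: V_out = 34.6 × 0.2477 = 8.569 mV.

V_out ≈ 8.57 mV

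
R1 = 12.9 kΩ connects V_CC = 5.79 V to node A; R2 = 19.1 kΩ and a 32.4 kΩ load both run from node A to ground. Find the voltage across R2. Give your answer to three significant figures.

First combine the lower leg with the load: R2 ‖ R_L = 12.02 kΩ.
Voltage divider with the loaded lower leg: V_out = 5.79 × 12.02/(12.9 + 12.02) = 5.79 × 0.4823 = 2.792 V.
(Unloaded it would be 3.46 V; the load pulls it down.)

V_out ≈ 2.79 V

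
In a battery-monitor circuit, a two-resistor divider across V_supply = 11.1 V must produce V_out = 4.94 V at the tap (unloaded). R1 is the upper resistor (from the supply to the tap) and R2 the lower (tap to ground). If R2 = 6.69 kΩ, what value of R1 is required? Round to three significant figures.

R1 ≈ 8.34 kΩ

The divider ratio is R2/(R1+R2) = 4.94/11.1 = 0.4450.
Rearranging, R1 = R2·(1−k)/k = 6.69 × 1.247 = 8.342 kΩ.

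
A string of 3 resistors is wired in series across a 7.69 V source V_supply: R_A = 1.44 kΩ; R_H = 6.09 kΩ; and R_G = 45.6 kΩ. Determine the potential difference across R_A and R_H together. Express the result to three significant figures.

V ≈ 1.09 V

Total series resistance ΣR = 1.44 + 6.09 + 45.6 = 53.13 kΩ.
R_{R_A..R_H} = 1.44 + 6.09 = 7.530 kΩ.
Voltage divider: V = V_supply · (7.530 / 53.13) = 7.69 × 0.1417 = 1.090 V.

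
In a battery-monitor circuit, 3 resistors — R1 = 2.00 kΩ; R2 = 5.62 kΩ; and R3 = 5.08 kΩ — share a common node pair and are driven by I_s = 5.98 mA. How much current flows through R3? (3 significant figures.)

I ≈ 1.35 mA

Total conductance ΣG = 1/2.00 + 1/5.62 + 1/5.08 = 0.8748 (units of 1/kΩ).
R3 takes the fraction G_k/ΣG = 0.1969/0.8748 = 0.2250, so I = 5.98 × 0.2250 = 1.346 mA.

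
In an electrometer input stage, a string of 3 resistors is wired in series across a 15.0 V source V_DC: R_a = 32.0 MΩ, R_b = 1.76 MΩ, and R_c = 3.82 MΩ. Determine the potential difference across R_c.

V ≈ 1.52 V

Total series resistance ΣR = 32.0 + 1.76 + 3.82 = 37.58 MΩ.
By the voltage-divider rule, V = 15.0 × 3.820/37.58 = 1.525 V.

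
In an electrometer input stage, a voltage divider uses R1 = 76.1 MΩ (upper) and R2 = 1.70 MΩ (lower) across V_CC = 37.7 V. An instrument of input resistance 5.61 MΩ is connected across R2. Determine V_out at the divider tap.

First combine the lower leg with the load: R2 ‖ R_L = 1.305 MΩ.
Voltage divider with the loaded lower leg: V_out = 37.7 × 1.305/(76.1 + 1.305) = 37.7 × 0.01685 = 0.6354 V.
(Unloaded it would be 0.824 V; the load pulls it down.)

V_out ≈ 0.635 V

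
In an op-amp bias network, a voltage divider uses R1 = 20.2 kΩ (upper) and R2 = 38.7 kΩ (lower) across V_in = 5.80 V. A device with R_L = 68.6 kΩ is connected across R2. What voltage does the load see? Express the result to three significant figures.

R2 ‖ R_L = (38.7 × 68.6)/(38.7 + 68.6) = 24.74 kΩ.
Voltage divider with the loaded lower leg: V_out = 5.80 × 24.74/(20.2 + 24.74) = 5.80 × 0.5505 = 3.193 V.
(Unloaded it would be 3.81 V; the load pulls it down.)

V_out ≈ 3.19 V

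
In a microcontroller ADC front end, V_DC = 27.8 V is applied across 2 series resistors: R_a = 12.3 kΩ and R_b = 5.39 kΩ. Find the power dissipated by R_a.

P ≈ 30.4 mW

The common current is I = 27.8/17.69 = 1.572 mA.
P(R_a) = I²·R_a = (1.572)² × 12.3 = 30.38 mW.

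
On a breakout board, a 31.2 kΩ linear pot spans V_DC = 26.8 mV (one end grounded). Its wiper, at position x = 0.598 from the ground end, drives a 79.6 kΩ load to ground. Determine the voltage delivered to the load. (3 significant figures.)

V_out ≈ 14.6 mV

Split the track: R_lower = x·R_p = 18.66 kΩ, R_upper = (1−x)·R_p = 12.54 kΩ.
(x·R_p) ‖ R_L = 15.11 kΩ.
V_out = 26.8 × 15.11/(12.54 + 15.11) = 14.65 mV.
(Unloaded: V_out = x·V_DC = 16.0 mV.)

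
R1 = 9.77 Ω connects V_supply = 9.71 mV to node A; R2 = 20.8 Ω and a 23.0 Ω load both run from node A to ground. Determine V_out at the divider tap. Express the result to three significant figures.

V_out ≈ 5.13 mV

The load sits in parallel with R2, giving an effective lower resistance R2' = R2·R_L/(R2+R_L) = 10.92 Ω.
Now apply the divider: V_out = 9.71 × 0.5278 = 5.125 mV.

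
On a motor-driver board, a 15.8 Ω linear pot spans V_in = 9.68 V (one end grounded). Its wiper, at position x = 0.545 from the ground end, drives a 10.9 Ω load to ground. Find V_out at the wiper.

V_out ≈ 3.88 V

The pot divides into 7.189 Ω above the wiper and 8.611 Ω below.
R_L loads the lower segment: effective lower R = 4.811 Ω.
Then V_out = V_in · 4.811/(7.189 + 4.811) = 3.881 V.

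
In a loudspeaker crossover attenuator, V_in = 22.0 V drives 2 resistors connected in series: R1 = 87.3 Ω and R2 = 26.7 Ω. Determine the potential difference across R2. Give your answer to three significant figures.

Series total: ΣR = 87.3 + 26.7 = 114.0 Ω.
Voltage divider: V = V_in · (26.70 / 114.0) = 22.0 × 0.2342 = 5.153 V.

V ≈ 5.15 V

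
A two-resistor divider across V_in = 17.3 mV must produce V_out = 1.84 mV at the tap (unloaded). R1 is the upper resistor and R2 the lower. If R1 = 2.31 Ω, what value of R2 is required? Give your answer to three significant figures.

The divider ratio is R2/(R1+R2) = 1.84/17.3 = 0.1064.
R2 = R1 · 0.1064/(1 − 0.1064) = 0.2749 Ω.

R2 ≈ 0.275 Ω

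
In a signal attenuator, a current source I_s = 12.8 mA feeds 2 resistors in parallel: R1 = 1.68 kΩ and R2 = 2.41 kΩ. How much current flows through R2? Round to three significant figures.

I ≈ 5.26 mA

For two parallel branches, I_k = I_s · (other R)/(sum of R).
I(R2) = 12.8 × 1.68/(1.68 + 2.41) = 12.8 × 0.4108 = 5.258 mA.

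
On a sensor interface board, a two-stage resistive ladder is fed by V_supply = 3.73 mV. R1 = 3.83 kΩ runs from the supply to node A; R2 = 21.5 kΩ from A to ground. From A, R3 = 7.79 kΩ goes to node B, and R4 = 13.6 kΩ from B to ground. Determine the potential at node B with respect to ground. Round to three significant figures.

V_B ≈ 1.75 mV

The second stage (R3 + R4 = 21.39 kΩ) loads node A in parallel with R2.
Effective lower resistance at A: R2 ‖ 21.39 = 10.72 kΩ.
So V_A = 3.73 × 0.7368 = 2.748 mV.
V_B = V_A × 0.6358 = 1.747 mV.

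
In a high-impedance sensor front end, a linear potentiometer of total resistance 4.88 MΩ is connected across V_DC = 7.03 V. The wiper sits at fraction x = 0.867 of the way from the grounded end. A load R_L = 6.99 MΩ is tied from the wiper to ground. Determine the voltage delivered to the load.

Split the track: R_lower = x·R_p = 4.231 MΩ, R_upper = (1−x)·R_p = 0.6490 MΩ.
(x·R_p) ‖ R_L = 2.636 MΩ.
Then V_out = V_DC · 2.636/(0.6490 + 2.636) = 5.641 V.

V_out ≈ 5.64 V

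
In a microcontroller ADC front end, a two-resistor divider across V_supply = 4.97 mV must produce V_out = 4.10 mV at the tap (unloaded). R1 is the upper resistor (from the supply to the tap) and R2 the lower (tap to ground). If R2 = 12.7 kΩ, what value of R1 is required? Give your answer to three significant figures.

V_out/V_supply = R2/(R1+R2) = 0.8249.
So R1 = R2 · (V_supply/V_out − 1) = 12.7 × (4.97/4.10 − 1) = 12.7 × 0.2122 = 2.695 kΩ.

R1 ≈ 2.69 kΩ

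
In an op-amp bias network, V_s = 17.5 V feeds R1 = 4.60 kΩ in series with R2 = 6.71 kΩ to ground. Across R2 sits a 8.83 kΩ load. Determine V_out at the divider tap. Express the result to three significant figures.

The load sits in parallel with R2, giving an effective lower resistance R2' = R2·R_L/(R2+R_L) = 3.813 kΩ.
Voltage divider with the loaded lower leg: V_out = 17.5 × 3.813/(4.60 + 3.813) = 17.5 × 0.4532 = 7.931 V.
(Unloaded it would be 10.4 V; the load pulls it down.)

V_out ≈ 7.93 V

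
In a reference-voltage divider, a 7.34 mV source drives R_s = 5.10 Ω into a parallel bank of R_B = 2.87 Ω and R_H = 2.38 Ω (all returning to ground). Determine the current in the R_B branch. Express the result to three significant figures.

I ≈ 0.520 mA

Equivalent of the parallel group: R_p = 1.301 Ω.
V_A = 7.34 × 1.301/6.401 = 1.492 mV.
Branch current I = V_A/R_B = 1.492/2.87 = 0.5198 mA.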